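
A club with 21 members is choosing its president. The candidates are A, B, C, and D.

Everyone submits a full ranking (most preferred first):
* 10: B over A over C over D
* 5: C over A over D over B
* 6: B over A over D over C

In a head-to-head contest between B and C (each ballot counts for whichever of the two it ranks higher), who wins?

B is ranked above C on 16 ballots; C above B on 5.

B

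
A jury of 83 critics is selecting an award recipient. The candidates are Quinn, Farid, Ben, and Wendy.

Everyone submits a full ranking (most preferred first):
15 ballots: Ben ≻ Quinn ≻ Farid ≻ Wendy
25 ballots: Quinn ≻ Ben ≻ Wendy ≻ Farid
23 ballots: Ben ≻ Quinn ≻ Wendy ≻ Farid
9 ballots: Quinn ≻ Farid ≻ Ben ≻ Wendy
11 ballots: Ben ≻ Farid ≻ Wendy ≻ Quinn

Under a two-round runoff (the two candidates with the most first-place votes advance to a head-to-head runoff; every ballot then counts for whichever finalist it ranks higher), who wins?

Round 1 first-place votes: Quinn 34, Farid 0, Ben 49, Wendy 0. Ben and Quinn advance.
Runoff: Ben is ranked above Quinn on 49 ballots, Quinn above Ben on 34.

Ben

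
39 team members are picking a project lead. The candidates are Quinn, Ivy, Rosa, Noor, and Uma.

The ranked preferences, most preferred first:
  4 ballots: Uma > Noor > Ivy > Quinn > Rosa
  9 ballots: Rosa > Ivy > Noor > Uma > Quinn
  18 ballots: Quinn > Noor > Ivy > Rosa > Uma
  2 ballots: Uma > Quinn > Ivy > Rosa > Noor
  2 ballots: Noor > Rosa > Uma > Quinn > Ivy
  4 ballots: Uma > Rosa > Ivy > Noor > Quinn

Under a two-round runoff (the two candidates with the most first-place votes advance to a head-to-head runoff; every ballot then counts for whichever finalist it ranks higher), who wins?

Round 1 first-place votes: Quinn 18, Ivy 0, Rosa 9, Noor 2, Uma 10. Quinn and Uma advance.
Runoff: Quinn is ranked above Uma on 18 ballots, Uma above Quinn on 21.

Uma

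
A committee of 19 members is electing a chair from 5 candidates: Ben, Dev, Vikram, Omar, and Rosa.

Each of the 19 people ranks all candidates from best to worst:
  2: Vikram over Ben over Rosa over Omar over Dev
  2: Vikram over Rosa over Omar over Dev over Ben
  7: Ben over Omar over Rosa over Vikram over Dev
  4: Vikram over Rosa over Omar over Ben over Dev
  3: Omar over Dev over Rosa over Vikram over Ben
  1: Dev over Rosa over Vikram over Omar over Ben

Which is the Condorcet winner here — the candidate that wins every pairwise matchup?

Omar vs Ben: 10–9
Omar vs Dev: 18–1
Omar vs Vikram: 10–9
Omar vs Rosa: 10–9
Omar beats every other candidate.

Omar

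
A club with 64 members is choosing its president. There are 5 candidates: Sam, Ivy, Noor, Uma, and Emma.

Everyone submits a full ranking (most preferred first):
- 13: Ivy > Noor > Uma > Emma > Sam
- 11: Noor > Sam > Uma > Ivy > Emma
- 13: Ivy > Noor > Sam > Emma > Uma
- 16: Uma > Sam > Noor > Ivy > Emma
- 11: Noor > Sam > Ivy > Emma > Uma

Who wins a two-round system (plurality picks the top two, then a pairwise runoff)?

Noor

Round 1 first-place votes: Sam 0, Ivy 26, Noor 22, Uma 16, Emma 0. Ivy and Noor advance.
Runoff: Ivy is ranked above Noor on 26 ballots, Noor above Ivy on 38.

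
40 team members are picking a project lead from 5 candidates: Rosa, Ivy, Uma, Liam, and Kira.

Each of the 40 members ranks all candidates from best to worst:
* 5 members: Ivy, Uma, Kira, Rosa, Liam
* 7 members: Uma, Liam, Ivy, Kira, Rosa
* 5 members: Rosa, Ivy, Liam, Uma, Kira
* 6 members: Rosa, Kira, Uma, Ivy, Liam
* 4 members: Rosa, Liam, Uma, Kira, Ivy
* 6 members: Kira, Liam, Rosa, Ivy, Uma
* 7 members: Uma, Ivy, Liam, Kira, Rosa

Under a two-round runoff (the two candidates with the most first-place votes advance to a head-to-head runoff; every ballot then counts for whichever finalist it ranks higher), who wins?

Round 1 first-place votes: Rosa 15, Ivy 5, Uma 14, Liam 0, Kira 6. Rosa and Uma advance.
Runoff: Rosa is ranked above Uma on 21 ballots, Uma above Rosa on 19.

Rosa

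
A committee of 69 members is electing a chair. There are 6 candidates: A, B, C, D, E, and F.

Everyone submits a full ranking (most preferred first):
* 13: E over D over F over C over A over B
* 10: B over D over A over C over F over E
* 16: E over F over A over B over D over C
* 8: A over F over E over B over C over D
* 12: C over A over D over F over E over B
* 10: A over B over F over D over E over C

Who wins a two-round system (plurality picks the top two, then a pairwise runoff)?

A

Round 1 first-place votes: A 18, B 10, C 12, D 0, E 29, F 0. E and A advance.
Runoff: E is ranked above A on 29 ballots, A above E on 40.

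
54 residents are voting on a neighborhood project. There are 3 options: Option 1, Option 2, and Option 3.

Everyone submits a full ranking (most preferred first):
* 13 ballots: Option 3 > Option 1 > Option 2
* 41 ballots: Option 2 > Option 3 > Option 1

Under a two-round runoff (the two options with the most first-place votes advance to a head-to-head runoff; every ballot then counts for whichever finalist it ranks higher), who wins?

Round 1 first-place votes: Option 1 0, Option 2 41, Option 3 13. Option 2 and Option 3 advance.
Runoff: Option 2 is ranked above Option 3 on 41 ballots, Option 3 above Option 2 on 13.

Option 2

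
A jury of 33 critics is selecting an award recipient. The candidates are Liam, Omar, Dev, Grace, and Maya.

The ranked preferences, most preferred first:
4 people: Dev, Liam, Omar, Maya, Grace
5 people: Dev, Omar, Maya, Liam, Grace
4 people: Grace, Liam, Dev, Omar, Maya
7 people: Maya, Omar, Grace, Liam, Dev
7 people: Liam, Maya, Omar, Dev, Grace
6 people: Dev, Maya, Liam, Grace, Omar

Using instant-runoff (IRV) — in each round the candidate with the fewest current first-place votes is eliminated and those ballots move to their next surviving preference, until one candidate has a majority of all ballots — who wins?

Liam

Round 1: Liam 7, Omar 0, Dev 15, Grace 4, Maya 7. Omar eliminated.
Round 2: Liam 7, Dev 15, Grace 4, Maya 7. Grace eliminated.
Round 3: Liam 11, Dev 15, Maya 7. Maya eliminated.
Round 4: Liam 18, Dev 15. Liam has a majority (≥17).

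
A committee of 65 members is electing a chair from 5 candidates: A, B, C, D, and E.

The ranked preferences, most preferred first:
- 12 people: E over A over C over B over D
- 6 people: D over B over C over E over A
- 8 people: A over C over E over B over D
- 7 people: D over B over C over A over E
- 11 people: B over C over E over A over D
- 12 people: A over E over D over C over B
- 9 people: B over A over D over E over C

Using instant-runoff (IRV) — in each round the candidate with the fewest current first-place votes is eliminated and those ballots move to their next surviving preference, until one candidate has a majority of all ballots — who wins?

Round 1: A 20, B 20, C 0, D 13, E 12. C eliminated.
Round 2: A 20, B 20, D 13, E 12. E eliminated.
Round 3: A 32, B 20, D 13. D eliminated.
Round 4: A 32, B 33. B has a majority (≥33).

B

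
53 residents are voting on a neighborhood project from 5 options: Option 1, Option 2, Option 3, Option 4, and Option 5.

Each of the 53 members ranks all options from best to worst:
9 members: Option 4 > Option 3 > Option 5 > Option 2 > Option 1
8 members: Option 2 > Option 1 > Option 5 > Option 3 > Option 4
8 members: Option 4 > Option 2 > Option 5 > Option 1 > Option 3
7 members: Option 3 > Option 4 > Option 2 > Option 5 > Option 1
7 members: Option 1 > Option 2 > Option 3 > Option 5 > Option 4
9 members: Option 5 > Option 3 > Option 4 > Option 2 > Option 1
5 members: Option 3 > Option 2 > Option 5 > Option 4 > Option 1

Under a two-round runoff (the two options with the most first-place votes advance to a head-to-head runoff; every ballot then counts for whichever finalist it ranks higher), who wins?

Option 3

Round 1 first-place votes: Option 1 7, Option 2 8, Option 3 12, Option 4 17, Option 5 9. Option 4 and Option 3 advance.
Runoff: Option 4 is ranked above Option 3 on 17 ballots, Option 3 above Option 4 on 36.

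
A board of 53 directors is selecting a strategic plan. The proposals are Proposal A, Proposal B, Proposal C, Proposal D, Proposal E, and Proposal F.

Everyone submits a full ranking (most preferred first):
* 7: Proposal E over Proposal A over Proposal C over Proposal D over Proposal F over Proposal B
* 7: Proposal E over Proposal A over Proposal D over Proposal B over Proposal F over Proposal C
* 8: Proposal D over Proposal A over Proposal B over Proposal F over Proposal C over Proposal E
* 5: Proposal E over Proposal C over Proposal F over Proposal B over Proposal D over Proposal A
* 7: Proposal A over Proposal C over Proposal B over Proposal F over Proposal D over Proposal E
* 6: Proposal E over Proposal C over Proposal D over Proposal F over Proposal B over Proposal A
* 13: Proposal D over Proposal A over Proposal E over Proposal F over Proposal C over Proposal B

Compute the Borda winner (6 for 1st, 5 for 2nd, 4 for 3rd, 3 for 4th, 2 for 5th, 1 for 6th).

Proposal A

Proposal A: 7×5 + 7×5 + 8×5 + 5×1 + 7×6 + 6×1 + 13×5 = 228
Proposal B: 7×1 + 7×3 + 8×4 + 5×3 + 7×4 + 6×2 + 13×1 = 128
Proposal C: 7×4 + 7×1 + 8×2 + 5×5 + 7×5 + 6×5 + 13×2 = 167
Proposal D: 7×3 + 7×4 + 8×6 + 5×2 + 7×2 + 6×4 + 13×6 = 223
Proposal E: 7×6 + 7×6 + 8×1 + 5×6 + 7×1 + 6×6 + 13×4 = 217
Proposal F: 7×2 + 7×2 + 8×3 + 5×4 + 7×3 + 6×3 + 13×3 = 150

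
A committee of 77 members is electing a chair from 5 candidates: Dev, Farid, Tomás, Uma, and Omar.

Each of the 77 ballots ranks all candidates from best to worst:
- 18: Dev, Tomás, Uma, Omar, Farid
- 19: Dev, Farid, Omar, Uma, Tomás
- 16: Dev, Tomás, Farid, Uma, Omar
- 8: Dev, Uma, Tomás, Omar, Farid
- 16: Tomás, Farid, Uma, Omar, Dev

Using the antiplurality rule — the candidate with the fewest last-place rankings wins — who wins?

Uma

Last-place votes: Dev 16, Farid 26, Tomás 19, Uma 0, Omar 16.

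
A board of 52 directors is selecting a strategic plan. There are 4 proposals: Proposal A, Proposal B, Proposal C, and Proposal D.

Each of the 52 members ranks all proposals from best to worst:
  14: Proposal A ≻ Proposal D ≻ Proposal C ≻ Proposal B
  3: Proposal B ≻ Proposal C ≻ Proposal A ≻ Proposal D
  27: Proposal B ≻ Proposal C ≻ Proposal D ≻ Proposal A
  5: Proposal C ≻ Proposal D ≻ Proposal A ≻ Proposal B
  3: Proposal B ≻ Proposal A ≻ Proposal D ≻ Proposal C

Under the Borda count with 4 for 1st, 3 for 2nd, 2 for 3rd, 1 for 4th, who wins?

Proposal B

Proposal A: 14×4 + 3×2 + 27×1 + 5×2 + 3×3 = 108
Proposal B: 14×1 + 3×4 + 27×4 + 5×1 + 3×4 = 151
Proposal C: 14×2 + 3×3 + 27×3 + 5×4 + 3×1 = 141
Proposal D: 14×3 + 3×1 + 27×2 + 5×3 + 3×2 = 120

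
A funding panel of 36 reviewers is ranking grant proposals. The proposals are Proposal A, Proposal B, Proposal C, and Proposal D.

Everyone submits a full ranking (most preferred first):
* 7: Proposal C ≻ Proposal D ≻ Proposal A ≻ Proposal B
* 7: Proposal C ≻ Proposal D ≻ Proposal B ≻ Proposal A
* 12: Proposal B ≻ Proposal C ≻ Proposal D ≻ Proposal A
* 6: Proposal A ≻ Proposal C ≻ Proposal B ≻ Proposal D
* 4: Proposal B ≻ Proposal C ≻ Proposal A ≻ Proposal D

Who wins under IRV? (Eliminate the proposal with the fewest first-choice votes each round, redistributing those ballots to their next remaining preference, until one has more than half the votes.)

Round 1: Proposal A 6, Proposal B 16, Proposal C 14, Proposal D 0. Proposal D eliminated.
Round 2: Proposal A 6, Proposal B 16, Proposal C 14. Proposal A eliminated.
Round 3: Proposal B 16, Proposal C 20. Proposal C has a majority (≥19).

Proposal C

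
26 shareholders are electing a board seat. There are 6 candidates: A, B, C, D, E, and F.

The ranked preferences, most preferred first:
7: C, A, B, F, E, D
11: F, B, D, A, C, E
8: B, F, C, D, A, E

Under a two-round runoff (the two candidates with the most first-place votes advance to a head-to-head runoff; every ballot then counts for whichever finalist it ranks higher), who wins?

B

Round 1 first-place votes: A 0, B 8, C 7, D 0, E 0, F 11. F and B advance.
Runoff: F is ranked above B on 11 ballots, B above F on 15.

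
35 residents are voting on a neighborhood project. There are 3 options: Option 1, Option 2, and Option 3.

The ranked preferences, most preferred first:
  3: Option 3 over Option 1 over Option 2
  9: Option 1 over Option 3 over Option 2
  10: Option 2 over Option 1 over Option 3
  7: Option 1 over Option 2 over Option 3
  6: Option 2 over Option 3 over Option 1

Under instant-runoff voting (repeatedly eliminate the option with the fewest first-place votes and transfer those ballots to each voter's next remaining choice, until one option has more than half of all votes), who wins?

Round 1: Option 1 16, Option 2 16, Option 3 3. Option 3 eliminated.
Round 2: Option 1 19, Option 2 16. Option 1 has a majority (≥18).

Option 1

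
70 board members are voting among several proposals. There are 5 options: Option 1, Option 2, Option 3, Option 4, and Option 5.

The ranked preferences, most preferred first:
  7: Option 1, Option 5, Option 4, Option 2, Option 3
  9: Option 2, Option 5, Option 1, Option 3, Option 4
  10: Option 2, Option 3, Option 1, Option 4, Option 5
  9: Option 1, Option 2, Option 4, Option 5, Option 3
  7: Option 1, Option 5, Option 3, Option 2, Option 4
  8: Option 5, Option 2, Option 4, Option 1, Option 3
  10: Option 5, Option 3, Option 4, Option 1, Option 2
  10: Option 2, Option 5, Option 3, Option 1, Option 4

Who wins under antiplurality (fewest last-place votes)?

Last-place votes: Option 1 0, Option 2 10, Option 3 24, Option 4 26, Option 5 10.

Option 1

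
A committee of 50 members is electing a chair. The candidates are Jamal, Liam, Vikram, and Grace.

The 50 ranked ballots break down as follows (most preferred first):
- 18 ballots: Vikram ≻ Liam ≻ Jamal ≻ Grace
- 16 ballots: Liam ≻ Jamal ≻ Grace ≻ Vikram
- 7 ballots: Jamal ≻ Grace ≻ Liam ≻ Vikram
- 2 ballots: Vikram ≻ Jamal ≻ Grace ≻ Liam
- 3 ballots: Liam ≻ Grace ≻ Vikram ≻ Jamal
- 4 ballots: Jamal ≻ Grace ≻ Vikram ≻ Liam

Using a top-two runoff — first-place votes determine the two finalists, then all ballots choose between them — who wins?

Liam

Round 1 first-place votes: Jamal 11, Liam 19, Vikram 20, Grace 0. Vikram and Liam advance.
Runoff: Vikram is ranked above Liam on 24 ballots, Liam above Vikram on 26.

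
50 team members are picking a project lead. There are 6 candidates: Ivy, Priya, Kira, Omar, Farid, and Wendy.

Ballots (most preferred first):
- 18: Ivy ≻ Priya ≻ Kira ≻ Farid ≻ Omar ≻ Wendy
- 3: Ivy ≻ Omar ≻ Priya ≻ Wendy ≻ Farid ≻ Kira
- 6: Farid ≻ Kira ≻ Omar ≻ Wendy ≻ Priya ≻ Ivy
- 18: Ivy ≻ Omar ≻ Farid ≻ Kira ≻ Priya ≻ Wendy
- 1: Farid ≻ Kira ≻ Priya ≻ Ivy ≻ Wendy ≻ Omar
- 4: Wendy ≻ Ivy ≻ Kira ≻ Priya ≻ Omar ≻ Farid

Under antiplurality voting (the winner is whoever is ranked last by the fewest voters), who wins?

Priya

Last-place votes: Ivy 6, Priya 0, Kira 3, Omar 1, Farid 4, Wendy 36.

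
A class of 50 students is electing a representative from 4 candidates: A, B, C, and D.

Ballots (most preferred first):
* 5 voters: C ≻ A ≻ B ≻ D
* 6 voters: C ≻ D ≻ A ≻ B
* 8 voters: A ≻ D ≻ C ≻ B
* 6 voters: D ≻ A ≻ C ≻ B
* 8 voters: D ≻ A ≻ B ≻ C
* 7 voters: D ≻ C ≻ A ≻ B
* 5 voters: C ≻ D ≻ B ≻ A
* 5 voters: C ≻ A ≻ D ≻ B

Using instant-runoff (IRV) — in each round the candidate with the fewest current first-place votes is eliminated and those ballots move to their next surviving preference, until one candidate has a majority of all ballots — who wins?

D

Round 1: A 8, B 0, C 21, D 21. B eliminated.
Round 2: A 8, C 21, D 21. A eliminated.
Round 3: C 21, D 29. D has a majority (≥26).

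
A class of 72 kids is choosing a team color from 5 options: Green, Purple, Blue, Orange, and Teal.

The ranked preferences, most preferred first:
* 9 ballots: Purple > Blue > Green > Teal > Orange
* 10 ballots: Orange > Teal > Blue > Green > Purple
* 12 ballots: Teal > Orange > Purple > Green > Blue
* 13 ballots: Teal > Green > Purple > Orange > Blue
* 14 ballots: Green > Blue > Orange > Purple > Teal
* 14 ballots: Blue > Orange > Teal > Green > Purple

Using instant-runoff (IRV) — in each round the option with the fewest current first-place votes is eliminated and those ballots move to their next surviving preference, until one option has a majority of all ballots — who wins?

Round 1: Green 14, Purple 9, Blue 14, Orange 10, Teal 25. Purple eliminated.
Round 2: Green 14, Blue 23, Orange 10, Teal 25. Orange eliminated.
Round 3: Green 14, Blue 23, Teal 35. Green eliminated.
Round 4: Blue 37, Teal 35. Blue has a majority (≥37).

Blue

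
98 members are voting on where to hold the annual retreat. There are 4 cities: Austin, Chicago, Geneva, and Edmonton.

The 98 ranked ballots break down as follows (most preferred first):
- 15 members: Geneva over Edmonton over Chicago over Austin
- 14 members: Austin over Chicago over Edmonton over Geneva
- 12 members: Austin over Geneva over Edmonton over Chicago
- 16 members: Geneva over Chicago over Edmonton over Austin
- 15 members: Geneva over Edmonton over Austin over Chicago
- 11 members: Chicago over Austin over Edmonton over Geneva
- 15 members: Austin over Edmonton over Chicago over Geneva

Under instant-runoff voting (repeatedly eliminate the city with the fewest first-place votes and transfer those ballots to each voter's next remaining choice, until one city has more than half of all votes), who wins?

Austin

Round 1: Austin 41, Chicago 11, Geneva 46, Edmonton 0. Edmonton eliminated.
Round 2: Austin 41, Chicago 11, Geneva 46. Chicago eliminated.
Round 3: Austin 52, Geneva 46. Austin has a majority (≥50).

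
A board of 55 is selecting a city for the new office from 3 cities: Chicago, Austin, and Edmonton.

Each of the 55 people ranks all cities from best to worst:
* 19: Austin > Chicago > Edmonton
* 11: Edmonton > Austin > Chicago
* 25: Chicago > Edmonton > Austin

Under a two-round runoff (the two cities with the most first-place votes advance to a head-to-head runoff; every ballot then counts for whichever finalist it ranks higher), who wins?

Austin

Round 1 first-place votes: Chicago 25, Austin 19, Edmonton 11. Chicago and Austin advance.
Runoff: Chicago is ranked above Austin on 25 ballots, Austin above Chicago on 30.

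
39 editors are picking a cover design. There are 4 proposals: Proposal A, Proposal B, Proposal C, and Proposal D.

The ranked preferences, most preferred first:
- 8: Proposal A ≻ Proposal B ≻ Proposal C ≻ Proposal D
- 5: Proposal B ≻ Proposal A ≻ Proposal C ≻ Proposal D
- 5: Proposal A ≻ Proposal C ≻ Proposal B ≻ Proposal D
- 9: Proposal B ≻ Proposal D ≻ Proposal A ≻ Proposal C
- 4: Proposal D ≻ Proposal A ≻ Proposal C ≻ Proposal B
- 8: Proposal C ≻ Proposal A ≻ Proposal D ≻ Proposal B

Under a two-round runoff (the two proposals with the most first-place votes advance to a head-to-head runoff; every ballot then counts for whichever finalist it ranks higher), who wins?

Proposal A

Round 1 first-place votes: Proposal A 13, Proposal B 14, Proposal C 8, Proposal D 4. Proposal B and Proposal A advance.
Runoff: Proposal B is ranked above Proposal A on 14 ballots, Proposal A above Proposal B on 25.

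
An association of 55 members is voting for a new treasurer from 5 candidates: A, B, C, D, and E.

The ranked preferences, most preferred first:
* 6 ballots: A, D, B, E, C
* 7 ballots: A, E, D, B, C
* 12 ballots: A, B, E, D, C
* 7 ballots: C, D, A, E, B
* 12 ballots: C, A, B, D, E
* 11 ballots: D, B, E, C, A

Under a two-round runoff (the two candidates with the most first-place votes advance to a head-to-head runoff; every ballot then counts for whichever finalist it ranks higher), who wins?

C

Round 1 first-place votes: A 25, B 0, C 19, D 11, E 0. A and C advance.
Runoff: A is ranked above C on 25 ballots, C above A on 30.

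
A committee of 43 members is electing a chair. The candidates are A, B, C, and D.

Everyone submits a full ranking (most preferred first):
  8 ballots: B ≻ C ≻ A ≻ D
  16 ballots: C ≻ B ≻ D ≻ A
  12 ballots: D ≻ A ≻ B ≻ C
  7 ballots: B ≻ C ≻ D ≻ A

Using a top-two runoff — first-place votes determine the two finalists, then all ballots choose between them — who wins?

B

Round 1 first-place votes: A 0, B 15, C 16, D 12. C and B advance.
Runoff: C is ranked above B on 16 ballots, B above C on 27.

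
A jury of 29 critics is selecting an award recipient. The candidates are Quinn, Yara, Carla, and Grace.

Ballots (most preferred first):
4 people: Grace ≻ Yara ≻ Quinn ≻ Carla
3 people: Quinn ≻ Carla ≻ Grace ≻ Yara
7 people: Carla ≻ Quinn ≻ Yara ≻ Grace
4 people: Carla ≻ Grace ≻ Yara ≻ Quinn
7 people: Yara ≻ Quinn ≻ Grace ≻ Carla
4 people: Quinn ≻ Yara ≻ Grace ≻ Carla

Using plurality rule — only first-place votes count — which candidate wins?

First-place votes: Quinn 7, Yara 7, Carla 11, Grace 4.

Carla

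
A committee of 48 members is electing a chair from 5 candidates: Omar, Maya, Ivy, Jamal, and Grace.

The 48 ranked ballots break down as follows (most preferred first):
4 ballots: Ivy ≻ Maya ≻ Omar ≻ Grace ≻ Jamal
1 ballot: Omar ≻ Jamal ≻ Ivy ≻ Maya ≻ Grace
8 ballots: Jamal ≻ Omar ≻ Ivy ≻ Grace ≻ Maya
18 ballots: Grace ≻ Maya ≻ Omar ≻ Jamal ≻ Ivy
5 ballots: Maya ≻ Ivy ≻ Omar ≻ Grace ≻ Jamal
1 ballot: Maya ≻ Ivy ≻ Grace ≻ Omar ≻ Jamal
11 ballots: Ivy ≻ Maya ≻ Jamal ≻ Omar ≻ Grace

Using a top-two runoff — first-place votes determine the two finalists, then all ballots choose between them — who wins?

Ivy

Round 1 first-place votes: Omar 1, Maya 6, Ivy 15, Jamal 8, Grace 18. Grace and Ivy advance.
Runoff: Grace is ranked above Ivy on 18 ballots, Ivy above Grace on 30.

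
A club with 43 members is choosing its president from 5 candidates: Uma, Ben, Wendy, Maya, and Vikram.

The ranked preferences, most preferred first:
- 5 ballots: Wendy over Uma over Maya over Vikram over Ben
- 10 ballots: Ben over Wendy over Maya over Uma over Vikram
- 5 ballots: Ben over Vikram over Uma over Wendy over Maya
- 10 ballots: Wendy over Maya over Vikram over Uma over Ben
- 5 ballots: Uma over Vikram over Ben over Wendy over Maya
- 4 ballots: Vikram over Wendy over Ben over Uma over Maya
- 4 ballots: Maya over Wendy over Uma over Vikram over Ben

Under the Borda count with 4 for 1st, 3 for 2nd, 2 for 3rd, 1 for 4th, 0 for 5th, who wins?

Wendy

Uma: 5×3 + 10×1 + 5×2 + 10×1 + 5×4 + 4×1 + 4×2 = 77
Ben: 5×0 + 10×4 + 5×4 + 10×0 + 5×2 + 4×2 + 4×0 = 78
Wendy: 5×4 + 10×3 + 5×1 + 10×4 + 5×1 + 4×3 + 4×3 = 124
Maya: 5×2 + 10×2 + 5×0 + 10×3 + 5×0 + 4×0 + 4×4 = 76
Vikram: 5×1 + 10×0 + 5×3 + 10×2 + 5×3 + 4×4 + 4×1 = 75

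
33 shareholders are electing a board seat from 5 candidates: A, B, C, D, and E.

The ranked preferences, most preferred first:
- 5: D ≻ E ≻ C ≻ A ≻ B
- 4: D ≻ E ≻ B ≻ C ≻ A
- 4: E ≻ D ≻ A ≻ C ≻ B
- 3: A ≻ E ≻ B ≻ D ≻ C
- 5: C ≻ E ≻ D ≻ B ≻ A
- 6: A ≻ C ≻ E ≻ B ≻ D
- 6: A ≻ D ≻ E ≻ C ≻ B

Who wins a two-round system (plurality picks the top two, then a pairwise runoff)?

Round 1 first-place votes: A 15, B 0, C 5, D 9, E 4. A and D advance.
Runoff: A is ranked above D on 15 ballots, D above A on 18.

D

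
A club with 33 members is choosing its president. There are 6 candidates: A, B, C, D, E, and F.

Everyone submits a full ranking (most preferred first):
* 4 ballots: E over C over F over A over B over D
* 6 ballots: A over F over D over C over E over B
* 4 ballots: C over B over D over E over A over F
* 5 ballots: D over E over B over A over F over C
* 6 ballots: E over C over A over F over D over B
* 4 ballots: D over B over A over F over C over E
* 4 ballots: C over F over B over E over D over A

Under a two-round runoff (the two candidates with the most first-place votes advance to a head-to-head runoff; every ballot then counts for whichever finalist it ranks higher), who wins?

Round 1 first-place votes: A 6, B 0, C 8, D 9, E 10, F 0. E and D advance.
Runoff: E is ranked above D on 14 ballots, D above E on 19.

D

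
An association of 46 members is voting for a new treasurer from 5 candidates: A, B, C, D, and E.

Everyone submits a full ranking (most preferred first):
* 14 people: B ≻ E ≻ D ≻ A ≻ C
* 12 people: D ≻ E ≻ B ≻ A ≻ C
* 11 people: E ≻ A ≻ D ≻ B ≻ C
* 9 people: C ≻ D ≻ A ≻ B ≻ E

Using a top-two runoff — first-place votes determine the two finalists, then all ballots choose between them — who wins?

Round 1 first-place votes: A 0, B 14, C 9, D 12, E 11. B and D advance.
Runoff: B is ranked above D on 14 ballots, D above B on 32.

D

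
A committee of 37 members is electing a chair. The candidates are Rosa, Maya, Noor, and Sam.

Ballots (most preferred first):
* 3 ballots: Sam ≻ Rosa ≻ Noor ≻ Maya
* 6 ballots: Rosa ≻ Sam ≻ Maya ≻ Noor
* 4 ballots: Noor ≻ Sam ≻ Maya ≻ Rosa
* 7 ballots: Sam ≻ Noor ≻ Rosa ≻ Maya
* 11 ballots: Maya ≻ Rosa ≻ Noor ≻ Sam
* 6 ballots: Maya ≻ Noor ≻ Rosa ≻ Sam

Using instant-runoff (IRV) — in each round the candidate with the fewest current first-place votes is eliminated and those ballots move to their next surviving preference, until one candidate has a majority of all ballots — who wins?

Round 1: Rosa 6, Maya 17, Noor 4, Sam 10. Noor eliminated.
Round 2: Rosa 6, Maya 17, Sam 14. Rosa eliminated.
Round 3: Maya 17, Sam 20. Sam has a majority (≥19).

Sam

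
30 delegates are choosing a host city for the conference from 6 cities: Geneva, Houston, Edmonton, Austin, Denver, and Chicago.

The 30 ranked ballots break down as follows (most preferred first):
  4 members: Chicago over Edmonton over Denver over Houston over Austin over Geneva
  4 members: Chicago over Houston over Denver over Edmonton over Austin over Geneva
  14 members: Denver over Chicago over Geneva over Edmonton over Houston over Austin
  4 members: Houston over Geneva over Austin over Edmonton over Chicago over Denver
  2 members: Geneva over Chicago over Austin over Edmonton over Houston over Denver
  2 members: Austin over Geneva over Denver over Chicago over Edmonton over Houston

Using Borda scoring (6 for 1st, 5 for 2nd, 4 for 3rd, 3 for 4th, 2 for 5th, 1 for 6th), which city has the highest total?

Geneva: 4×1 + 4×1 + 14×4 + 4×5 + 2×6 + 2×5 = 106
Houston: 4×3 + 4×5 + 14×2 + 4×6 + 2×2 + 2×1 = 90
Edmonton: 4×5 + 4×3 + 14×3 + 4×3 + 2×3 + 2×2 = 96
Austin: 4×2 + 4×2 + 14×1 + 4×4 + 2×4 + 2×6 = 66
Denver: 4×4 + 4×4 + 14×6 + 4×1 + 2×1 + 2×4 = 130
Chicago: 4×6 + 4×6 + 14×5 + 4×2 + 2×5 + 2×3 = 142

Chicago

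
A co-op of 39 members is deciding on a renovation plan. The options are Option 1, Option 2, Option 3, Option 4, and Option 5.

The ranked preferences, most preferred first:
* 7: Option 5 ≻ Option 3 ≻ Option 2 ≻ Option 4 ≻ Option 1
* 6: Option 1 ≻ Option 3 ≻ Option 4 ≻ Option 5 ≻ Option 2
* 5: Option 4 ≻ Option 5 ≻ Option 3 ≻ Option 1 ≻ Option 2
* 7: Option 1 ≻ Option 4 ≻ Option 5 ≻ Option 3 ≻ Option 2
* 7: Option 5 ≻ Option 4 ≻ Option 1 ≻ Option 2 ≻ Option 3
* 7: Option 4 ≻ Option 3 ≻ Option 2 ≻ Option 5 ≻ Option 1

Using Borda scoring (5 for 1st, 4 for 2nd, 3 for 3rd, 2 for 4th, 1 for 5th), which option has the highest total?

Option 1: 7×1 + 6×5 + 5×2 + 7×5 + 7×3 + 7×1 = 110
Option 2: 7×3 + 6×1 + 5×1 + 7×1 + 7×2 + 7×3 = 74
Option 3: 7×4 + 6×4 + 5×3 + 7×2 + 7×1 + 7×4 = 116
Option 4: 7×2 + 6×3 + 5×5 + 7×4 + 7×4 + 7×5 = 148
Option 5: 7×5 + 6×2 + 5×4 + 7×3 + 7×5 + 7×2 = 137

Option 4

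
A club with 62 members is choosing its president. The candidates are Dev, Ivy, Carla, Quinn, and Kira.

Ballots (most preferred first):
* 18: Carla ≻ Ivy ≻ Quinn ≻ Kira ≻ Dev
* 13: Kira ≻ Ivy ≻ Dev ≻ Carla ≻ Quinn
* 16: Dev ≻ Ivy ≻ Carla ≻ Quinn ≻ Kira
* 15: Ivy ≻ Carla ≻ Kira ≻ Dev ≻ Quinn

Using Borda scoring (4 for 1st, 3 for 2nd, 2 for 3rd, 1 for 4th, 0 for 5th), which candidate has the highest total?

Ivy

Dev: 18×0 + 13×2 + 16×4 + 15×1 = 105
Ivy: 18×3 + 13×3 + 16×3 + 15×4 = 201
Carla: 18×4 + 13×1 + 16×2 + 15×3 = 162
Quinn: 18×2 + 13×0 + 16×1 + 15×0 = 52
Kira: 18×1 + 13×4 + 16×0 + 15×2 = 100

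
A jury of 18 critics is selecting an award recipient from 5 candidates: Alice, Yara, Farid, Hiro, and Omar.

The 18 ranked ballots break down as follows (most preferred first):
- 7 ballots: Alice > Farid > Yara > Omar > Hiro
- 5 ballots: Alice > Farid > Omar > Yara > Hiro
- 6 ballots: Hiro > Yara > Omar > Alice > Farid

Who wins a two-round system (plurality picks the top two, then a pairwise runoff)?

Alice

Round 1 first-place votes: Alice 12, Yara 0, Farid 0, Hiro 6, Omar 0. Alice and Hiro advance.
Runoff: Alice is ranked above Hiro on 12 ballots, Hiro above Alice on 6.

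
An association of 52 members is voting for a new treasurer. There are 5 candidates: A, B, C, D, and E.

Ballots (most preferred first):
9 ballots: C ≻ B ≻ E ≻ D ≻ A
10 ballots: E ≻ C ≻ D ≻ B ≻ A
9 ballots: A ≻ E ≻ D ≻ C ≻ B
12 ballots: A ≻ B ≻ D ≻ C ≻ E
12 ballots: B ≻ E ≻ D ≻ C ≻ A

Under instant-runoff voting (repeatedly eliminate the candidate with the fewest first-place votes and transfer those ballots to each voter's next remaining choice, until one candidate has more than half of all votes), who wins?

B

Round 1: A 21, B 12, C 9, D 0, E 10. D eliminated.
Round 2: A 21, B 12, C 9, E 10. C eliminated.
Round 3: A 21, B 21, E 10. E eliminated.
Round 4: A 21, B 31. B has a majority (≥27).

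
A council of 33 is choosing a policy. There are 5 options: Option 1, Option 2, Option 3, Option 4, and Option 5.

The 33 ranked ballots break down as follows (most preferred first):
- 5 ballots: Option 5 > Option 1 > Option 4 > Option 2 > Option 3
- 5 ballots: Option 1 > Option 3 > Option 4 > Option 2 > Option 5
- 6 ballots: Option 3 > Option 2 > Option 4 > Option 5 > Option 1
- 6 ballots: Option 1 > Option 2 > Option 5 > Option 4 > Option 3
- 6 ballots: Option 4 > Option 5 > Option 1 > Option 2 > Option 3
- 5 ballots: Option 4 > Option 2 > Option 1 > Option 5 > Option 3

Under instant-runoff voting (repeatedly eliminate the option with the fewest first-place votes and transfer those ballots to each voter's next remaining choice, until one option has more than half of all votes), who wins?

Round 1: Option 1 11, Option 2 0, Option 3 6, Option 4 11, Option 5 5. Option 2 eliminated.
Round 2: Option 1 11, Option 3 6, Option 4 11, Option 5 5. Option 5 eliminated.
Round 3: Option 1 16, Option 3 6, Option 4 11. Option 3 eliminated.
Round 4: Option 1 16, Option 4 17. Option 4 has a majority (≥17).

Option 4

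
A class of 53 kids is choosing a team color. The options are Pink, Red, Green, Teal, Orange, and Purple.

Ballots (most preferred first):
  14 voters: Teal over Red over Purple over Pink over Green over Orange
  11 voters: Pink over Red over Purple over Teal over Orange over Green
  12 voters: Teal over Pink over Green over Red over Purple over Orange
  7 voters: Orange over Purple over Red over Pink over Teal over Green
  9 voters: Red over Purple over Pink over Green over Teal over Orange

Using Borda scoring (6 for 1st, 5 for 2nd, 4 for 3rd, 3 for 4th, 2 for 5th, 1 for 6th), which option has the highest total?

Pink: 14×3 + 11×6 + 12×5 + 7×3 + 9×4 = 225
Red: 14×5 + 11×5 + 12×3 + 7×4 + 9×6 = 243
Green: 14×2 + 11×1 + 12×4 + 7×1 + 9×3 = 121
Teal: 14×6 + 11×3 + 12×6 + 7×2 + 9×2 = 221
Orange: 14×1 + 11×2 + 12×1 + 7×6 + 9×1 = 99
Purple: 14×4 + 11×4 + 12×2 + 7×5 + 9×5 = 204

Red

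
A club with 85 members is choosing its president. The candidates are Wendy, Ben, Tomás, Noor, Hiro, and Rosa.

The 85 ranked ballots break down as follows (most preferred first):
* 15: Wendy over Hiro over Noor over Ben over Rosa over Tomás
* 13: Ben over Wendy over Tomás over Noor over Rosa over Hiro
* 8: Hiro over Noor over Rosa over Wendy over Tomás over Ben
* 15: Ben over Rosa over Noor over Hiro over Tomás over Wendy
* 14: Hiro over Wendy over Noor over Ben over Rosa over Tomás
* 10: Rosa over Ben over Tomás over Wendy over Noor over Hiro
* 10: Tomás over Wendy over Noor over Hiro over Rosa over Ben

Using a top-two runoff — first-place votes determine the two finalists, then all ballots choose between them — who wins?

Round 1 first-place votes: Wendy 15, Ben 28, Tomás 10, Noor 0, Hiro 22, Rosa 10. Ben and Hiro advance.
Runoff: Ben is ranked above Hiro on 38 ballots, Hiro above Ben on 47.

Hiro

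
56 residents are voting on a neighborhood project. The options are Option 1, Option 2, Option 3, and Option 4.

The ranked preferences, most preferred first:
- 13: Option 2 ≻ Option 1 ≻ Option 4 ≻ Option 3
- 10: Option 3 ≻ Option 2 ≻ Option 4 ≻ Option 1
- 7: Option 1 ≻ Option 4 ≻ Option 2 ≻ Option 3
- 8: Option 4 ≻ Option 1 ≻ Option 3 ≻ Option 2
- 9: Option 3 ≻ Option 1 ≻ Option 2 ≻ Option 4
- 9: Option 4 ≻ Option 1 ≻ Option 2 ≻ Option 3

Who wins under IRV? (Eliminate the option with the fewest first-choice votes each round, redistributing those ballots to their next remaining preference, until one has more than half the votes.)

Option 4

Round 1: Option 1 7, Option 2 13, Option 3 19, Option 4 17. Option 1 eliminated.
Round 2: Option 2 13, Option 3 19, Option 4 24. Option 2 eliminated.
Round 3: Option 3 19, Option 4 37. Option 4 has a majority (≥29).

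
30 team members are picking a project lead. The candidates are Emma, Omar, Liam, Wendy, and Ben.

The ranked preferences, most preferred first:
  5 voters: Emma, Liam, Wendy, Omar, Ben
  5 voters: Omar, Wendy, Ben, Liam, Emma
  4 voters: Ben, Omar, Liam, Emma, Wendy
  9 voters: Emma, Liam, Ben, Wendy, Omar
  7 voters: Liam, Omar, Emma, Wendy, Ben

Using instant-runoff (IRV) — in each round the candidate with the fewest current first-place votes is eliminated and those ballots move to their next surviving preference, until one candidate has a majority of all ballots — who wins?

Omar

Round 1: Emma 14, Omar 5, Liam 7, Wendy 0, Ben 4. Wendy eliminated.
Round 2: Emma 14, Omar 5, Liam 7, Ben 4. Ben eliminated.
Round 3: Emma 14, Omar 9, Liam 7. Liam eliminated.
Round 4: Emma 14, Omar 16. Omar has a majority (≥16).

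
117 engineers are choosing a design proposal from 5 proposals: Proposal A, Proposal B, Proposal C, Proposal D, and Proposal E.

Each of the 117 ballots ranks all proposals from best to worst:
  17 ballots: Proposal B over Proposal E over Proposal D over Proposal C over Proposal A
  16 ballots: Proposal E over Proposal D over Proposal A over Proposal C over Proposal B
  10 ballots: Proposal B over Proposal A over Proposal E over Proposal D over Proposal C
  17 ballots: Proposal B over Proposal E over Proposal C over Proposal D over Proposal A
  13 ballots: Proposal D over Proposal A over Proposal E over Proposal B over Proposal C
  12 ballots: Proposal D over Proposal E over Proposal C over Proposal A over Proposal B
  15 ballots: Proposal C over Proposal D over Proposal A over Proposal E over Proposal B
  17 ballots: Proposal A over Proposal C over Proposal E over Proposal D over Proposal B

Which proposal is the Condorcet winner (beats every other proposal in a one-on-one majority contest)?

Proposal E

Proposal E vs Proposal A: 62–55
Proposal E vs Proposal B: 73–44
Proposal E vs Proposal C: 85–32
Proposal E vs Proposal D: 77–40
Proposal E beats every other proposal.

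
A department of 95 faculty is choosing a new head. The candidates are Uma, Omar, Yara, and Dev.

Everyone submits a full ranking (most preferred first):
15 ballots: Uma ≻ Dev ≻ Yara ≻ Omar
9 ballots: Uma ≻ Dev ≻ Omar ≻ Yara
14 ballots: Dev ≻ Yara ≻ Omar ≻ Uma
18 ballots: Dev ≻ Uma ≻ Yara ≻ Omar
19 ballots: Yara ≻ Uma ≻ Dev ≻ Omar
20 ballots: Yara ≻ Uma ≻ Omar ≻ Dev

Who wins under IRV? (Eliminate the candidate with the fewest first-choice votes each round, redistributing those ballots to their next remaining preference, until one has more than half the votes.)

Dev

Round 1: Uma 24, Omar 0, Yara 39, Dev 32. Omar eliminated.
Round 2: Uma 24, Yara 39, Dev 32. Uma eliminated.
Round 3: Yara 39, Dev 56. Dev has a majority (≥48).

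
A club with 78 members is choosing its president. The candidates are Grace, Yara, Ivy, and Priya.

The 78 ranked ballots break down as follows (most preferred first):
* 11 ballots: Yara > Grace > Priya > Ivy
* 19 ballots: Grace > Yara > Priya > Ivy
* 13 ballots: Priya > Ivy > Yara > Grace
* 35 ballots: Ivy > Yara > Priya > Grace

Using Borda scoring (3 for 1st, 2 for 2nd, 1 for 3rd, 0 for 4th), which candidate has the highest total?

Yara

Grace: 11×2 + 19×3 + 13×0 + 35×0 = 79
Yara: 11×3 + 19×2 + 13×1 + 35×2 = 154
Ivy: 11×0 + 19×0 + 13×2 + 35×3 = 131
Priya: 11×1 + 19×1 + 13×3 + 35×1 = 104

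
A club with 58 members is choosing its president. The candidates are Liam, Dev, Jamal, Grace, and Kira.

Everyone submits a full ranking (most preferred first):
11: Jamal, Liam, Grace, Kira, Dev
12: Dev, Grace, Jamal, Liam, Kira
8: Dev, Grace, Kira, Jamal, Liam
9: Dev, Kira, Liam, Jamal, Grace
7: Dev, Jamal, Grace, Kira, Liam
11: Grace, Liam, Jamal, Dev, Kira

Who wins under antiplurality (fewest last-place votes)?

Last-place votes: Liam 15, Dev 11, Jamal 0, Grace 9, Kira 23.

Jamal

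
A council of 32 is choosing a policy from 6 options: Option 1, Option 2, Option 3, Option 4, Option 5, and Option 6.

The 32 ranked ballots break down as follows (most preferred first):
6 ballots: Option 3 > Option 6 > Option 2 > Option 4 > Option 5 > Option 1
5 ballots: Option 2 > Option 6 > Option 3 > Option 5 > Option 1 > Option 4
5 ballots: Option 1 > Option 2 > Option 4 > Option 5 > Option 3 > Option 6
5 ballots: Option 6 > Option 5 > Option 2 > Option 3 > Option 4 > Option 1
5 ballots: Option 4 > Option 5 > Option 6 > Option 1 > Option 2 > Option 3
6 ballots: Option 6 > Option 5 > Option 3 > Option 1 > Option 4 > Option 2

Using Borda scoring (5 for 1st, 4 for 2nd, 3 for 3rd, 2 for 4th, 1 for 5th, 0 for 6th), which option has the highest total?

Option 1: 6×0 + 5×1 + 5×5 + 5×0 + 5×2 + 6×2 = 52
Option 2: 6×3 + 5×5 + 5×4 + 5×3 + 5×1 + 6×0 = 83
Option 3: 6×5 + 5×3 + 5×1 + 5×2 + 5×0 + 6×3 = 78
Option 4: 6×2 + 5×0 + 5×3 + 5×1 + 5×5 + 6×1 = 63
Option 5: 6×1 + 5×2 + 5×2 + 5×4 + 5×4 + 6×4 = 90
Option 6: 6×4 + 5×4 + 5×0 + 5×5 + 5×3 + 6×5 = 114

Option 6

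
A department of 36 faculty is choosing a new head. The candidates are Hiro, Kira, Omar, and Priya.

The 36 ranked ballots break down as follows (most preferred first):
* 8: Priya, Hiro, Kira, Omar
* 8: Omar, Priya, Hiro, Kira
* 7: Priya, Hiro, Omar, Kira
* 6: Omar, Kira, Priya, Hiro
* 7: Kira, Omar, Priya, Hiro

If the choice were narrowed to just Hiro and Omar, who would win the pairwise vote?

Hiro is ranked above Omar on 15 ballots; Omar above Hiro on 21.

Omar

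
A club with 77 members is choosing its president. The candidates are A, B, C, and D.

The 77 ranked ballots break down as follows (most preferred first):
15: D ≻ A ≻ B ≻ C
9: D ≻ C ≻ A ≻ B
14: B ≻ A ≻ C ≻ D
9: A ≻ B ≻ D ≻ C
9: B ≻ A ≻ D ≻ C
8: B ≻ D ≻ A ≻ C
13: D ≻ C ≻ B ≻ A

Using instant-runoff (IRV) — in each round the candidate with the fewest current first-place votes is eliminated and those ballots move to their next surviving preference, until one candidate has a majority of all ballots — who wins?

Round 1: A 9, B 31, C 0, D 37. C eliminated.
Round 2: A 9, B 31, D 37. A eliminated.
Round 3: B 40, D 37. B has a majority (≥39).

B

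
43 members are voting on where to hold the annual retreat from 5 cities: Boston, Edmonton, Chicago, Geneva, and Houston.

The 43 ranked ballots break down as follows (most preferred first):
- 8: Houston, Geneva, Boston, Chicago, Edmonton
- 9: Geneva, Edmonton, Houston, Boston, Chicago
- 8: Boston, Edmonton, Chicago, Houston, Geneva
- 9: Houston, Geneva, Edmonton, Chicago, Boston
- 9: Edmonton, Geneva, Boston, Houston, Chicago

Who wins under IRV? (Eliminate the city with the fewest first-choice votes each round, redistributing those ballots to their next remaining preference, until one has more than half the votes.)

Edmonton

Round 1: Boston 8, Edmonton 9, Chicago 0, Geneva 9, Houston 17. Chicago eliminated.
Round 2: Boston 8, Edmonton 9, Geneva 9, Houston 17. Boston eliminated.
Round 3: Edmonton 17, Geneva 9, Houston 17. Geneva eliminated.
Round 4: Edmonton 26, Houston 17. Edmonton has a majority (≥22).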